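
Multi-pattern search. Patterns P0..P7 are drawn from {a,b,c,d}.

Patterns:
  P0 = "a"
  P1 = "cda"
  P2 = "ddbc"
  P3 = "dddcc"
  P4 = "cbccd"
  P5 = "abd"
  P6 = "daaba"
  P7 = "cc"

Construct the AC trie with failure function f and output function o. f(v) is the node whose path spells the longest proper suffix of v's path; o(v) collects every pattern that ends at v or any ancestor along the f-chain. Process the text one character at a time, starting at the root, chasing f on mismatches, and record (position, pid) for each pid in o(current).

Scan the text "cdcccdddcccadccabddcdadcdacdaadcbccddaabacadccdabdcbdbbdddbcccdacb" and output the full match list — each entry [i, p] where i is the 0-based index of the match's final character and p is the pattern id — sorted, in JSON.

Build:
Trie nodes:
  0='ε' goto a→1 c→2 d→5
  1='a' goto b→16  [P0 ends]
  2='c' goto b→12 c→22 d→3
  3='cd' goto a→4
  4='cda' goto ·  [P1 ends]
  5='d' goto a→18 d→6
  6='dd' goto b→7 d→9
  7='ddb' goto c→8
  8='ddbc' goto ·  [P2 ends]
  9='ddd' goto c→10
  10='dddc' goto c→11
  11='dddcc' goto ·  [P3 ends]
  12='cb' goto c→13
  13='cbc' goto c→14
  14='cbcc' goto d→15
  15='cbccd' goto ·  [P4 ends]
  16='ab' goto d→17
  17='abd' goto ·  [P5 ends]
  18='da' goto a→19
  19='daa' goto b→20
  20='daab' goto a→21
  21='daaba' goto ·  [P6 ends]
  22='cc' goto ·  [P7 ends]

BFS fail/out derivation:
  n1('a'): parent n0 fail=0; on 'a' 0 → fail=0;  out {0}∪∅={0}
  n2('c'): parent n0 fail=0; on 'c' 0 → fail=0;  out ∅∪∅=∅
  n5('d'): parent n0 fail=0; on 'd' 0 → fail=0;  out ∅∪∅=∅
  n3('cd'): parent n2 fail=0; on 'd' 0 → fail=5;  out ∅∪∅=∅
  n6('dd'): parent n5 fail=0; on 'd' 0 → fail=5;  out ∅∪∅=∅
  n12('cb'): parent n2 fail=0; on 'b' 0 → fail=0;  out ∅∪∅=∅
  n16('ab'): parent n1 fail=0; on 'b' 0 → fail=0;  out ∅∪∅=∅
  n18('da'): parent n5 fail=0; on 'a' 0 → fail=1;  out ∅∪{0}={0}
  n22('cc'): parent n2 fail=0; on 'c' 0 → fail=2;  out {7}∪∅={7}
  n4('cda'): parent n3 fail=5; on 'a' 5 → fail=18;  out {1}∪{0}={0,1}
  n7('ddb'): parent n6 fail=5; on 'b' 5→0 → fail=0;  out ∅∪∅=∅
  n9('ddd'): parent n6 fail=5; on 'd' 5 → fail=6;  out ∅∪∅=∅
  n13('cbc'): parent n12 fail=0; on 'c' 0 → fail=2;  out ∅∪∅=∅
  n17('abd'): parent n16 fail=0; on 'd' 0 → fail=5;  out {5}∪∅={5}
  n19('daa'): parent n18 fail=1; on 'a' 1→0 → fail=1;  out ∅∪{0}={0}
  n8('ddbc'): parent n7 fail=0; on 'c' 0 → fail=2;  out {2}∪∅={2}
  n10('dddc'): parent n9 fail=6; on 'c' 6→5→0 → fail=2;  out ∅∪∅=∅
  n14('cbcc'): parent n13 fail=2; on 'c' 2 → fail=22;  out ∅∪{7}={7}
  n20('daab'): parent n19 fail=1; on 'b' 1 → fail=16;  out ∅∪∅=∅
  n11('dddcc'): parent n10 fail=2; on 'c' 2 → fail=22;  out {3}∪{7}={3,7}
  n15('cbccd'): parent n14 fail=22; on 'd' 22→2 → fail=3;  out {4}∪∅={4}
  n21('daaba'): parent n20 fail=16; on 'a' 16→0 → fail=1;  out {6}∪{0}={0,6}

Scan:
[0] read 'c'  n0⇒n2
[1] read 'd'  n2⇒n3
[2] read 'c'  n3⇒n2 (via fail)
[3] read 'c'  n2⇒n22  → match P7@[2:3]
[4] read 'c'  n22⇒n22 (via fail)  → match P7@[3:4]
[5] read 'd'  n22⇒n3 (via fail)
[6] read 'd'  n3⇒n6 (via fail)
[7] read 'd'  n6⇒n9
[8] read 'c'  n9⇒n10
[9] read 'c'  n10⇒n11  → match P3@[5:9],P7@[8:9]
[10] read 'c'  n11⇒n22 (via fail)  → match P7@[9:10]
[11] read 'a'  n22⇒n1 (via fail)  → match P0@[11:11]
[12] read 'd'  n1⇒n5 (via fail)
[13] read 'c'  n5⇒n2 (via fail)
[14] read 'c'  n2⇒n22  → match P7@[13:14]
[15] read 'a'  n22⇒n1 (via fail)  → match P0@[15:15]
[16] read 'b'  n1⇒n16
[17] read 'd'  n16⇒n17  → match P5@[15:17]
[18] read 'd'  n17⇒n6 (via fail)
[19] read 'c'  n6⇒n2 (via fail)
[20] read 'd'  n2⇒n3
[21] read 'a'  n3⇒n4  → match P0@[21:21],P1@[19:21]
[22] read 'd'  n4⇒n5 (via fail)
[23] read 'c'  n5⇒n2 (via fail)
[24] read 'd'  n2⇒n3
[25] read 'a'  n3⇒n4  → match P0@[25:25],P1@[23:25]
[26] read 'c'  n4⇒n2 (via fail)
[27] read 'd'  n2⇒n3
[28] read 'a'  n3⇒n4  → match P0@[28:28],P1@[26:28]
[29] read 'a'  n4⇒n19 (via fail)  → match P0@[29:29]
[30] read 'd'  n19⇒n5 (via fail)
[31] read 'c'  n5⇒n2 (via fail)
[32] read 'b'  n2⇒n12
[33] read 'c'  n12⇒n13
[34] read 'c'  n13⇒n14  → match P7@[33:34]
[35] read 'd'  n14⇒n15  → match P4@[31:35]
[36] read 'd'  n15⇒n6 (via fail)
[37] read 'a'  n6⇒n18 (via fail)  → match P0@[37:37]
[38] read 'a'  n18⇒n19  → match P0@[38:38]
[39] read 'b'  n19⇒n20
[40] read 'a'  n20⇒n21  → match P0@[40:40],P6@[36:40]
[41] read 'c'  n21⇒n2 (via fail)
[42] read 'a'  n2⇒n1 (via fail)  → match P0@[42:42]
[43] read 'd'  n1⇒n5 (via fail)
[44] read 'c'  n5⇒n2 (via fail)
[45] read 'c'  n2⇒n22  → match P7@[44:45]
[46] read 'd'  n22⇒n3 (via fail)
[47] read 'a'  n3⇒n4  → match P0@[47:47],P1@[45:47]
[48] read 'b'  n4⇒n16 (via fail)
[49] read 'd'  n16⇒n17  → match P5@[47:49]
[50] read 'c'  n17⇒n2 (via fail)
[51] read 'b'  n2⇒n12
[52] read 'd'  n12⇒n5 (via fail)
[53] read 'b'  n5⇒n0 (via fail)
[54] read 'b'  n0⇒n0
[55] read 'd'  n0⇒n5
[56] read 'd'  n5⇒n6
[57] read 'd'  n6⇒n9
[58] read 'b'  n9⇒n7 (via fail)
[59] read 'c'  n7⇒n8  → match P2@[56:59]
[60] read 'c'  n8⇒n22 (via fail)  → match P7@[59:60]
[61] read 'c'  n22⇒n22 (via fail)  → match P7@[60:61]
[62] read 'd'  n22⇒n3 (via fail)
[63] read 'a'  n3⇒n4  → match P0@[63:63],P1@[61:63]
[64] read 'c'  n4⇒n2 (via fail)
[65] read 'b'  n2⇒n12

Matches: [[3,7],[4,7],[9,3],[9,7],[10,7],[11,0],[14,7],[15,0],[17,5],[21,0],[21,1],[25,0],[25,1],[28,0],[28,1],[29,0],[34,7],[35,4],[37,0],[38,0],[40,0],[40,6],[42,0],[45,7],[47,0],[47,1],[49,5],[59,2],[60,7],[61,7],[63,0],[63,1]]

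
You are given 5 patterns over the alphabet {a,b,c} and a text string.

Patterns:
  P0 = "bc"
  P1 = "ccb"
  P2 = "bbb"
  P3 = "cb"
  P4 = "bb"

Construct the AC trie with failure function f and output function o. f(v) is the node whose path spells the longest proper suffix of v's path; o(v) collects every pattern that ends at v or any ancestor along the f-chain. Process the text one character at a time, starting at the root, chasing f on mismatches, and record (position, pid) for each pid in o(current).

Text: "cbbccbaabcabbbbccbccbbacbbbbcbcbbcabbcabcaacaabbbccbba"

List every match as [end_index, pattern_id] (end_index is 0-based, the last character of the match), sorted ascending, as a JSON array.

Construct AC machine:
Trie (insert patterns):
  0='ε' goto b→1 c→3
  1='b' goto b→6 c→2
  2='bc' goto ·  ←P0
  3='c' goto b→8 c→4
  4='cc' goto b→5
  5='ccb' goto ·  ←P1
  6='bb' goto b→7  ←P4
  7='bbb' goto ·  ←P2
  8='cb' goto ·  ←P3

BFS fail/out derivation:
  n1('b'): parent n0 fail=0; on 'b' 0 → fail=0;  out ∅∪∅=∅
  n3('c'): parent n0 fail=0; on 'c' 0 → fail=0;  out ∅∪∅=∅
  n2('bc'): parent n1 fail=0; on 'c' 0 → fail=3;  out {0}∪∅={0}
  n4('cc'): parent n3 fail=0; on 'c' 0 → fail=3;  out ∅∪∅=∅
  n6('bb'): parent n1 fail=0; on 'b' 0 → fail=1;  out {4}∪∅={4}
  n8('cb'): parent n3 fail=0; on 'b' 0 → fail=1;  out {3}∪∅={3}
  n5('ccb'): parent n4 fail=3; on 'b' 3 → fail=8;  out {1}∪{3}={1,3}
  n7('bbb'): parent n6 fail=1; on 'b' 1 → fail=6;  out {2}∪{4}={2,4}

Run:
i=0 'c': node 0→3
i=1 'b': node 3→8  ** P3@[0:1]
i=2 'b': node 8→6 (via fail)  ** P4@[1:2]
i=3 'c': node 6→2 (via fail)  ** P0@[2:3]
i=4 'c': node 2→4 (via fail)
i=5 'b': node 4→5  ** P1@[3:5],P3@[4:5]
i=6 'a': node 5→0 (via fail)
i=7 'a': node 0→0
i=8 'b': node 0→1
i=9 'c': node 1→2  ** P0@[8:9]
i=10 'a': node 2→0 (via fail)
i=11 'b': node 0→1
i=12 'b': node 1→6  ** P4@[11:12]
i=13 'b': node 6→7  ** P2@[11:13],P4@[12:13]
i=14 'b': node 7→7 (via fail)  ** P2@[12:14],P4@[13:14]
i=15 'c': node 7→2 (via fail)  ** P0@[14:15]
i=16 'c': node 2→4 (via fail)
i=17 'b': node 4→5  ** P1@[15:17],P3@[16:17]
i=18 'c': node 5→2 (via fail)  ** P0@[17:18]
i=19 'c': node 2→4 (via fail)
i=20 'b': node 4→5  ** P1@[18:20],P3@[19:20]
i=21 'b': node 5→6 (via fail)  ** P4@[20:21]
i=22 'a': node 6→0 (via fail)
i=23 'c': node 0→3
i=24 'b': node 3→8  ** P3@[23:24]
i=25 'b': node 8→6 (via fail)  ** P4@[24:25]
i=26 'b': node 6→7  ** P2@[24:26],P4@[25:26]
i=27 'b': node 7→7 (via fail)  ** P2@[25:27],P4@[26:27]
i=28 'c': node 7→2 (via fail)  ** P0@[27:28]
i=29 'b': node 2→8 (via fail)  ** P3@[28:29]
i=30 'c': node 8→2 (via fail)  ** P0@[29:30]
i=31 'b': node 2→8 (via fail)  ** P3@[30:31]
i=32 'b': node 8→6 (via fail)  ** P4@[31:32]
i=33 'c': node 6→2 (via fail)  ** P0@[32:33]
i=34 'a': node 2→0 (via fail)
i=35 'b': node 0→1
i=36 'b': node 1→6  ** P4@[35:36]
i=37 'c': node 6→2 (via fail)  ** P0@[36:37]
i=38 'a': node 2→0 (via fail)
i=39 'b': node 0→1
i=40 'c': node 1→2  ** P0@[39:40]
i=41 'a': node 2→0 (via fail)
i=42 'a': node 0→0
i=43 'c': node 0→3
i=44 'a': node 3→0 (via fail)
i=45 'a': node 0→0
i=46 'b': node 0→1
i=47 'b': node 1→6  ** P4@[46:47]
i=48 'b': node 6→7  ** P2@[46:48],P4@[47:48]
i=49 'c': node 7→2 (via fail)  ** P0@[48:49]
i=50 'c': node 2→4 (via fail)
i=51 'b': node 4→5  ** P1@[49:51],P3@[50:51]
i=52 'b': node 5→6 (via fail)  ** P4@[51:52]
i=53 'a': node 6→0 (via fail)

Matches: [[1,3],[2,4],[3,0],[5,1],[5,3],[9,0],[12,4],[13,2],[13,4],[14,2],[14,4],[15,0],[17,1],[17,3],[18,0],[20,1],[20,3],[21,4],[24,3],[25,4],[26,2],[26,4],[27,2],[27,4],[28,0],[29,3],[30,0],[31,3],[32,4],[33,0],[36,4],[37,0],[40,0],[47,4],[48,2],[48,4],[49,0],[51,1],[51,3],[52,4]]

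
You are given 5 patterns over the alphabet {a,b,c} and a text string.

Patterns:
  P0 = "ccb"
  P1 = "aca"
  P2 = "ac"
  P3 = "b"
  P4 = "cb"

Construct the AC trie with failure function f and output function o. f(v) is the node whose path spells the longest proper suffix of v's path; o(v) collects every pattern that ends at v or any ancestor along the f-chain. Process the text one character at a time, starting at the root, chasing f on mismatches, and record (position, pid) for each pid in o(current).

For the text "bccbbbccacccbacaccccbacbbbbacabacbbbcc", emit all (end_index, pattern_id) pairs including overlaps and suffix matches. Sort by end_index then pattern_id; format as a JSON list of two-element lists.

Build automaton:
Trie nodes:
  n0 'ε': a→4 b→7 c→1
  n1 'c': b→8 c→2
  n2 'cc': b→3
  n3 'ccb': ·  ←P0
  n4 'a': c→5
  n5 'ac': a→6  ←P2
  n6 'aca': ·  ←P1
  n7 'b': ·  ←P3
  n8 'cb': ·  ←P4

BFS fail/out derivation:
  fail(1) 'c': from fail(0)=0 chase 'c': 0 ⇒ 0;  out=∅∪out(0)=∅
  fail(4) 'a': from fail(0)=0 chase 'a': 0 ⇒ 0;  out=∅∪out(0)=∅
  fail(7) 'b': from fail(0)=0 chase 'b': 0 ⇒ 0;  out={3}∪out(0)={3}
  fail(2) 'cc': from fail(1)=0 chase 'c': 0 ⇒ 1;  out=∅∪out(1)=∅
  fail(5) 'ac': from fail(4)=0 chase 'c': 0 ⇒ 1;  out={2}∪out(1)={2}
  fail(8) 'cb': from fail(1)=0 chase 'b': 0 ⇒ 7;  out={4}∪out(7)={3,4}
  fail(3) 'ccb': from fail(2)=1 chase 'b': 1 ⇒ 8;  out={0}∪out(8)={0,3,4}
  fail(6) 'aca': from fail(5)=1 chase 'a': 1→0 ⇒ 4;  out={1}∪out(4)={1}

Scan:
pos 0 'b': at 7  emit P3@[0:0]
pos 1 'c': at 1 (via fail)
pos 2 'c': at 2
pos 3 'b': at 3  emit P0@[1:3],P3@[3:3],P4@[2:3]
pos 4 'b': at 7 (via fail)  emit P3@[4:4]
pos 5 'b': at 7 (via fail)  emit P3@[5:5]
pos 6 'c': at 1 (via fail)
pos 7 'c': at 2
pos 8 'a': at 4 (via fail)
pos 9 'c': at 5  emit P2@[8:9]
pos 10 'c': at 2 (via fail)
pos 11 'c': at 2 (via fail)
pos 12 'b': at 3  emit P0@[10:12],P3@[12:12],P4@[11:12]
pos 13 'a': at 4 (via fail)
pos 14 'c': at 5  emit P2@[13:14]
pos 15 'a': at 6  emit P1@[13:15]
pos 16 'c': at 5 (via fail)  emit P2@[15:16]
pos 17 'c': at 2 (via fail)
pos 18 'c': at 2 (via fail)
pos 19 'c': at 2 (via fail)
pos 20 'b': at 3  emit P0@[18:20],P3@[20:20],P4@[19:20]
pos 21 'a': at 4 (via fail)
pos 22 'c': at 5  emit P2@[21:22]
pos 23 'b': at 8 (via fail)  emit P3@[23:23],P4@[22:23]
pos 24 'b': at 7 (via fail)  emit P3@[24:24]
pos 25 'b': at 7 (via fail)  emit P3@[25:25]
pos 26 'b': at 7 (via fail)  emit P3@[26:26]
pos 27 'a': at 4 (via fail)
pos 28 'c': at 5  emit P2@[27:28]
pos 29 'a': at 6  emit P1@[27:29]
pos 30 'b': at 7 (via fail)  emit P3@[30:30]
pos 31 'a': at 4 (via fail)
pos 32 'c': at 5  emit P2@[31:32]
pos 33 'b': at 8 (via fail)  emit P3@[33:33],P4@[32:33]
pos 34 'b': at 7 (via fail)  emit P3@[34:34]
pos 35 'b': at 7 (via fail)  emit P3@[35:35]
pos 36 'c': at 1 (via fail)
pos 37 'c': at 2

Result: [[0,3],[3,0],[3,3],[3,4],[4,3],[5,3],[9,2],[12,0],[12,3],[12,4],[14,2],[15,1],[16,2],[20,0],[20,3],[20,4],[22,2],[23,3],[23,4],[24,3],[25,3],[26,3],[28,2],[29,1],[30,3],[32,2],[33,3],[33,4],[34,3],[35,3]]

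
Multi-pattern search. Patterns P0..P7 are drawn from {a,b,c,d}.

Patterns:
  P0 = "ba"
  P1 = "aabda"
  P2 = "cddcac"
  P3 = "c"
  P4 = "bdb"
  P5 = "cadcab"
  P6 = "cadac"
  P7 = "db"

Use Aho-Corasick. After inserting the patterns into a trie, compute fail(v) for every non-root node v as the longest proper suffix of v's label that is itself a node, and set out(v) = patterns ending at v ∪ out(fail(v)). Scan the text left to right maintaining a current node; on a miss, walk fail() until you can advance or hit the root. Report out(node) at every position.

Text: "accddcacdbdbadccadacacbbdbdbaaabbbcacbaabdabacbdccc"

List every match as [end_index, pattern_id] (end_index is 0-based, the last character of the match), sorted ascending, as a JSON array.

Build:
Trie (insert patterns):
  0='ε' goto a→3 b→1 c→8 d→23
  1='b' goto a→2 d→14
  2='ba' goto ·  [P0 ends]
  3='a' goto a→4
  4='aa' goto b→5
  5='aab' goto d→6
  6='aabd' goto a→7
  7='aabda' goto ·  [P1 ends]
  8='c' goto a→16 d→9  [P3 ends]
  9='cd' goto d→10
  10='cdd' goto c→11
  11='cddc' goto a→12
  12='cddca' goto c→13
  13='cddcac' goto ·  [P2 ends]
  14='bd' goto b→15
  15='bdb' goto ·  [P4 ends]
  16='ca' goto d→17
  17='cad' goto a→21 c→18
  18='cadc' goto a→19
  19='cadca' goto b→20
  20='cadcab' goto ·  [P5 ends]
  21='cada' goto c→22
  22='cadac' goto ·  [P6 ends]
  23='d' goto b→24
  24='db' goto ·  [P7 ends]

Failure links (BFS by depth):
  n1('b'): parent n0 fail=0; on 'b' 0 → fail=0;  out ∅∪∅=∅
  n3('a'): parent n0 fail=0; on 'a' 0 → fail=0;  out ∅∪∅=∅
  n8('c'): parent n0 fail=0; on 'c' 0 → fail=0;  out {3}∪∅={3}
  n23('d'): parent n0 fail=0; on 'd' 0 → fail=0;  out ∅∪∅=∅
  n2('ba'): parent n1 fail=0; on 'a' 0 → fail=3;  out {0}∪∅={0}
  n4('aa'): parent n3 fail=0; on 'a' 0 → fail=3;  out ∅∪∅=∅
  n9('cd'): parent n8 fail=0; on 'd' 0 → fail=23;  out ∅∪∅=∅
  n14('bd'): parent n1 fail=0; on 'd' 0 → fail=23;  out ∅∪∅=∅
  n16('ca'): parent n8 fail=0; on 'a' 0 → fail=3;  out ∅∪∅=∅
  n24('db'): parent n23 fail=0; on 'b' 0 → fail=1;  out {7}∪∅={7}
  n5('aab'): parent n4 fail=3; on 'b' 3→0 → fail=1;  out ∅∪∅=∅
  n10('cdd'): parent n9 fail=23; on 'd' 23→0 → fail=23;  out ∅∪∅=∅
  n15('bdb'): parent n14 fail=23; on 'b' 23 → fail=24;  out {4}∪{7}={4,7}
  n17('cad'): parent n16 fail=3; on 'd' 3→0 → fail=23;  out ∅∪∅=∅
  n6('aabd'): parent n5 fail=1; on 'd' 1 → fail=14;  out ∅∪∅=∅
  n11('cddc'): parent n10 fail=23; on 'c' 23→0 → fail=8;  out ∅∪{3}={3}
  n18('cadc'): parent n17 fail=23; on 'c' 23→0 → fail=8;  out ∅∪{3}={3}
  n21('cada'): parent n17 fail=23; on 'a' 23→0 → fail=3;  out ∅∪∅=∅
  n7('aabda'): parent n6 fail=14; on 'a' 14→23→0 → fail=3;  out {1}∪∅={1}
  n12('cddca'): parent n11 fail=8; on 'a' 8 → fail=16;  out ∅∪∅=∅
  n19('cadca'): parent n18 fail=8; on 'a' 8 → fail=16;  out ∅∪∅=∅
  n22('cadac'): parent n21 fail=3; on 'c' 3→0 → fail=8;  out {6}∪{3}={3,6}
  n13('cddcac'): parent n12 fail=16; on 'c' 16→3→0 → fail=8;  out {2}∪{3}={2,3}
  n20('cadcab'): parent n19 fail=16; on 'b' 16→3→0 → fail=1;  out {5}∪∅={5}

Text stream:
pos 0 'a': at 3
pos 1 'c': at 8 ·f  → match P3@[1:1]
pos 2 'c': at 8 ·f  → match P3@[2:2]
pos 3 'd': at 9
pos 4 'd': at 10
pos 5 'c': at 11  → match P3@[5:5]
pos 6 'a': at 12
pos 7 'c': at 13  → match P2@[2:7],P3@[7:7]
pos 8 'd': at 9 ·f
pos 9 'b': at 24 ·f  → match P7@[8:9]
pos 10 'd': at 14 ·f
pos 11 'b': at 15  → match P4@[9:11],P7@[10:11]
pos 12 'a': at 2 ·f  → match P0@[11:12]
pos 13 'd': at 23 ·f
pos 14 'c': at 8 ·f  → match P3@[14:14]
pos 15 'c': at 8 ·f  → match P3@[15:15]
pos 16 'a': at 16
pos 17 'd': at 17
pos 18 'a': at 21
pos 19 'c': at 22  → match P3@[19:19],P6@[15:19]
pos 20 'a': at 16 ·f
pos 21 'c': at 8 ·f  → match P3@[21:21]
pos 22 'b': at 1 ·f
pos 23 'b': at 1 ·f
pos 24 'd': at 14
pos 25 'b': at 15  → match P4@[23:25],P7@[24:25]
pos 26 'd': at 14 ·f
pos 27 'b': at 15  → match P4@[25:27],P7@[26:27]
pos 28 'a': at 2 ·f  → match P0@[27:28]
pos 29 'a': at 4 ·f
pos 30 'a': at 4 ·f
pos 31 'b': at 5
pos 32 'b': at 1 ·f
pos 33 'b': at 1 ·f
pos 34 'c': at 8 ·f  → match P3@[34:34]
pos 35 'a': at 16
pos 36 'c': at 8 ·f  → match P3@[36:36]
pos 37 'b': at 1 ·f
pos 38 'a': at 2  → match P0@[37:38]
pos 39 'a': at 4 ·f
pos 40 'b': at 5
pos 41 'd': at 6
pos 42 'a': at 7  → match P1@[38:42]
pos 43 'b': at 1 ·f
pos 44 'a': at 2  → match P0@[43:44]
pos 45 'c': at 8 ·f  → match P3@[45:45]
pos 46 'b': at 1 ·f
pos 47 'd': at 14
pos 48 'c': at 8 ·f  → match P3@[48:48]
pos 49 'c': at 8 ·f  → match P3@[49:49]
pos 50 'c': at 8 ·f  → match P3@[50:50]

Matches: [[1,3],[2,3],[5,3],[7,2],[7,3],[9,7],[11,4],[11,7],[12,0],[14,3],[15,3],[19,3],[19,6],[21,3],[25,4],[25,7],[27,4],[27,7],[28,0],[34,3],[36,3],[38,0],[42,1],[44,0],[45,3],[48,3],[49,3],[50,3]]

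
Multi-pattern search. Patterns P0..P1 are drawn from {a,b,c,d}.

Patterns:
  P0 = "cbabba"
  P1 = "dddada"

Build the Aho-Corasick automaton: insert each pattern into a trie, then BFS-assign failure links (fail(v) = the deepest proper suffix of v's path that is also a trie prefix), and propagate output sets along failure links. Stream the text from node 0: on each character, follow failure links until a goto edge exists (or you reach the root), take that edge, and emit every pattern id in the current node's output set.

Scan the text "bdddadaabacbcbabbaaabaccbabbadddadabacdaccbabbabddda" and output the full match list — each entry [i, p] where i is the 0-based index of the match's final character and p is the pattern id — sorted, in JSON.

Build automaton:
Trie (insert patterns):
  n0 'ε': c→1 d→7
  n1 'c': b→2
  n2 'cb': a→3
  n3 'cba': b→4
  n4 'cbab': b→5
  n5 'cbabb': a→6
  n6 'cbabba': ·  ←P0
  n7 'd': d→8
  n8 'dd': d→9
  n9 'ddd': a→10
  n10 'ddda': d→11
  n11 'dddad': a→12
  n12 'dddada': ·  ←P1

BFS fail/out derivation:
  n1('c'): parent n0 fail=0; on 'c' 0 → fail=0;  out ∅∪∅=∅
  n7('d'): parent n0 fail=0; on 'd' 0 → fail=0;  out ∅∪∅=∅
  n2('cb'): parent n1 fail=0; on 'b' 0 → fail=0;  out ∅∪∅=∅
  n8('dd'): parent n7 fail=0; on 'd' 0 → fail=7;  out ∅∪∅=∅
  n3('cba'): parent n2 fail=0; on 'a' 0 → fail=0;  out ∅∪∅=∅
  n9('ddd'): parent n8 fail=7; on 'd' 7 → fail=8;  out ∅∪∅=∅
  n4('cbab'): parent n3 fail=0; on 'b' 0 → fail=0;  out ∅∪∅=∅
  n10('ddda'): parent n9 fail=8; on 'a' 8→7→0 → fail=0;  out ∅∪∅=∅
  n5('cbabb'): parent n4 fail=0; on 'b' 0 → fail=0;  out ∅∪∅=∅
  n11('dddad'): parent n10 fail=0; on 'd' 0 → fail=7;  out ∅∪∅=∅
  n6('cbabba'): parent n5 fail=0; on 'a' 0 → fail=0;  out {0}∪∅={0}
  n12('dddada'): parent n11 fail=7; on 'a' 7→0 → fail=0;  out {1}∪∅={1}

Text stream:
[0] read 'b'  n0⇒n0
[1] read 'd'  n0⇒n7
[2] read 'd'  n7⇒n8
[3] read 'd'  n8⇒n9
[4] read 'a'  n9⇒n10
[5] read 'd'  n10⇒n11
[6] read 'a'  n11⇒n12  emit P1@[1:6]
[7] read 'a'  n12⇒n0 (fail-walked)
[8] read 'b'  n0⇒n0
[9] read 'a'  n0⇒n0
[10] read 'c'  n0⇒n1
[11] read 'b'  n1⇒n2
[12] read 'c'  n2⇒n1 (fail-walked)
[13] read 'b'  n1⇒n2
[14] read 'a'  n2⇒n3
[15] read 'b'  n3⇒n4
[16] read 'b'  n4⇒n5
[17] read 'a'  n5⇒n6  emit P0@[12:17]
[18] read 'a'  n6⇒n0 (fail-walked)
[19] read 'a'  n0⇒n0
[20] read 'b'  n0⇒n0
[21] read 'a'  n0⇒n0
[22] read 'c'  n0⇒n1
[23] read 'c'  n1⇒n1 (fail-walked)
[24] read 'b'  n1⇒n2
[25] read 'a'  n2⇒n3
[26] read 'b'  n3⇒n4
[27] read 'b'  n4⇒n5
[28] read 'a'  n5⇒n6  emit P0@[23:28]
[29] read 'd'  n6⇒n7 (fail-walked)
[30] read 'd'  n7⇒n8
[31] read 'd'  n8⇒n9
[32] read 'a'  n9⇒n10
[33] read 'd'  n10⇒n11
[34] read 'a'  n11⇒n12  emit P1@[29:34]
[35] read 'b'  n12⇒n0 (fail-walked)
[36] read 'a'  n0⇒n0
[37] read 'c'  n0⇒n1
[38] read 'd'  n1⇒n7 (fail-walked)
[39] read 'a'  n7⇒n0 (fail-walked)
[40] read 'c'  n0⇒n1
[41] read 'c'  n1⇒n1 (fail-walked)
[42] read 'b'  n1⇒n2
[43] read 'a'  n2⇒n3
[44] read 'b'  n3⇒n4
[45] read 'b'  n4⇒n5
[46] read 'a'  n5⇒n6  emit P0@[41:46]
[47] read 'b'  n6⇒n0 (fail-walked)
[48] read 'd'  n0⇒n7
[49] read 'd'  n7⇒n8
[50] read 'd'  n8⇒n9
[51] read 'a'  n9⇒n10

All matches (sorted): [[6,1],[17,0],[28,0],[34,1],[46,0]]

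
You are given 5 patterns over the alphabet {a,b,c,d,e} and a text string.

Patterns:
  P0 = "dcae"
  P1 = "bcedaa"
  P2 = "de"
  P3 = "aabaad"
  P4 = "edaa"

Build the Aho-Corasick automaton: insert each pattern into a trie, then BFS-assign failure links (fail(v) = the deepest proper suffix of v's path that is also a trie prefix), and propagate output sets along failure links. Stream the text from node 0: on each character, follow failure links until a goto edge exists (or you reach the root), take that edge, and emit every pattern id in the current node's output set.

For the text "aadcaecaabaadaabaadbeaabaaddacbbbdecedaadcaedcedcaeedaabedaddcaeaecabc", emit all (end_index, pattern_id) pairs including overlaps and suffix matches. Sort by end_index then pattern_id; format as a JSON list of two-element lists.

Construct AC machine:
Trie (insert patterns):
  n0 'ε': a→12 b→5 d→1 e→18
  n1 'd': c→2 e→11
  n2 'dc': a→3
  n3 'dca': e→4
  n4 'dcae': ·  [P0 ends]
  n5 'b': c→6
  n6 'bc': e→7
  n7 'bce': d→8
  n8 'bced': a→9
  n9 'bceda': a→10
  n10 'bcedaa': ·  [P1 ends]
  n11 'de': ·  [P2 ends]
  n12 'a': a→13
  n13 'aa': b→14
  n14 'aab': a→15
  n15 'aaba': a→16
  n16 'aabaa': d→17
  n17 'aabaad': ·  [P3 ends]
  n18 'e': d→19
  n19 'ed': a→20
  n20 'eda': a→21
  n21 'edaa': ·  [P4 ends]

BFS fail/out derivation:
  n1('d'): parent n0 fail=0; on 'd' 0 → fail=0;  out ∅∪∅=∅
  n5('b'): parent n0 fail=0; on 'b' 0 → fail=0;  out ∅∪∅=∅
  n12('a'): parent n0 fail=0; on 'a' 0 → fail=0;  out ∅∪∅=∅
  n18('e'): parent n0 fail=0; on 'e' 0 → fail=0;  out ∅∪∅=∅
  n2('dc'): parent n1 fail=0; on 'c' 0 → fail=0;  out ∅∪∅=∅
  n6('bc'): parent n5 fail=0; on 'c' 0 → fail=0;  out ∅∪∅=∅
  n11('de'): parent n1 fail=0; on 'e' 0 → fail=18;  out {2}∪∅={2}
  n13('aa'): parent n12 fail=0; on 'a' 0 → fail=12;  out ∅∪∅=∅
  n19('ed'): parent n18 fail=0; on 'd' 0 → fail=1;  out ∅∪∅=∅
  n3('dca'): parent n2 fail=0; on 'a' 0 → fail=12;  out ∅∪∅=∅
  n7('bce'): parent n6 fail=0; on 'e' 0 → fail=18;  out ∅∪∅=∅
  n14('aab'): parent n13 fail=12; on 'b' 12→0 → fail=5;  out ∅∪∅=∅
  n20('eda'): parent n19 fail=1; on 'a' 1→0 → fail=12;  out ∅∪∅=∅
  n4('dcae'): parent n3 fail=12; on 'e' 12→0 → fail=18;  out {0}∪∅={0}
  n8('bced'): parent n7 fail=18; on 'd' 18 → fail=19;  out ∅∪∅=∅
  n15('aaba'): parent n14 fail=5; on 'a' 5→0 → fail=12;  out ∅∪∅=∅
  n21('edaa'): parent n20 fail=12; on 'a' 12 → fail=13;  out {4}∪∅={4}
  n9('bceda'): parent n8 fail=19; on 'a' 19 → fail=20;  out ∅∪∅=∅
  n16('aabaa'): parent n15 fail=12; on 'a' 12 → fail=13;  out ∅∪∅=∅
  n10('bcedaa'): parent n9 fail=20; on 'a' 20 → fail=21;  out {1}∪{4}={1,4}
  n17('aabaad'): parent n16 fail=13; on 'd' 13→12→0 → fail=1;  out {3}∪∅={3}

Run:
i=0 'a': node 0→12
i=1 'a': node 12→13
i=2 'd': node 13→1 (via fail)
i=3 'c': node 1→2
i=4 'a': node 2→3
i=5 'e': node 3→4  emit P0@[2:5]
i=6 'c': node 4→0 (via fail)
i=7 'a': node 0→12
i=8 'a': node 12→13
i=9 'b': node 13→14
i=10 'a': node 14→15
i=11 'a': node 15→16
i=12 'd': node 16→17  emit P3@[7:12]
i=13 'a': node 17→12 (via fail)
i=14 'a': node 12→13
i=15 'b': node 13→14
i=16 'a': node 14→15
i=17 'a': node 15→16
i=18 'd': node 16→17  emit P3@[13:18]
i=19 'b': node 17→5 (via fail)
i=20 'e': node 5→18 (via fail)
i=21 'a': node 18→12 (via fail)
i=22 'a': node 12→13
i=23 'b': node 13→14
i=24 'a': node 14→15
i=25 'a': node 15→16
i=26 'd': node 16→17  emit P3@[21:26]
i=27 'd': node 17→1 (via fail)
i=28 'a': node 1→12 (via fail)
i=29 'c': node 12→0 (via fail)
i=30 'b': node 0→5
i=31 'b': node 5→5 (via fail)
i=32 'b': node 5→5 (via fail)
i=33 'd': node 5→1 (via fail)
i=34 'e': node 1→11  emit P2@[33:34]
i=35 'c': node 11→0 (via fail)
i=36 'e': node 0→18
i=37 'd': node 18→19
i=38 'a': node 19→20
i=39 'a': node 20→21  emit P4@[36:39]
i=40 'd': node 21→1 (via fail)
i=41 'c': node 1→2
i=42 'a': node 2→3
i=43 'e': node 3→4  emit P0@[40:43]
i=44 'd': node 4→19 (via fail)
i=45 'c': node 19→2 (via fail)
i=46 'e': node 2→18 (via fail)
i=47 'd': node 18→19
i=48 'c': node 19→2 (via fail)
i=49 'a': node 2→3
i=50 'e': node 3→4  emit P0@[47:50]
i=51 'e': node 4→18 (via fail)
i=52 'd': node 18→19
i=53 'a': node 19→20
i=54 'a': node 20→21  emit P4@[51:54]
i=55 'b': node 21→14 (via fail)
i=56 'e': node 14→18 (via fail)
i=57 'd': node 18→19
i=58 'a': node 19→20
i=59 'd': node 20→1 (via fail)
i=60 'd': node 1→1 (via fail)
i=61 'c': node 1→2
i=62 'a': node 2→3
i=63 'e': node 3→4  emit P0@[60:63]
i=64 'a': node 4→12 (via fail)
i=65 'e': node 12→18 (via fail)
i=66 'c': node 18→0 (via fail)
i=67 'a': node 0→12
i=68 'b': node 12→5 (via fail)
i=69 'c': node 5→6

Matches: [[5,0],[12,3],[18,3],[26,3],[34,2],[39,4],[43,0],[50,0],[54,4],[63,0]]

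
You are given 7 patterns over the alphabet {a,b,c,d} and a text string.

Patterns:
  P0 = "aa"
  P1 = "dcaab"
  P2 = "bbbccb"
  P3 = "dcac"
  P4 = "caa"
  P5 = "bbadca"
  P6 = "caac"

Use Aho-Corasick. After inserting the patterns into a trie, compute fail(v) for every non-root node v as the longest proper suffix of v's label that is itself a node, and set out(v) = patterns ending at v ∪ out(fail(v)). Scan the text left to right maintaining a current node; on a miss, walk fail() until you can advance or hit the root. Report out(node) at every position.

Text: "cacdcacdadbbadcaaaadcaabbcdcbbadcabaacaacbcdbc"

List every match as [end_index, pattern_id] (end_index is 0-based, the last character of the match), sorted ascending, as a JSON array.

Construct AC machine:
Trie (insert patterns):
  n0 'ε': a→1 b→8 c→15 d→3
  n1 'a': a→2
  n2 'aa': ·  [P0 ends]
  n3 'd': c→4
  n4 'dc': a→5
  n5 'dca': a→6 c→14
  n6 'dcaa': b→7
  n7 'dcaab': ·  [P1 ends]
  n8 'b': b→9
  n9 'bb': a→18 b→10
  n10 'bbb': c→11
  n11 'bbbc': c→12
  n12 'bbbcc': b→13
  n13 'bbbccb': ·  [P2 ends]
  n14 'dcac': ·  [P3 ends]
  n15 'c': a→16
  n16 'ca': a→17
  n17 'caa': c→22  [P4 ends]
  n18 'bba': d→19
  n19 'bbad': c→20
  n20 'bbadc': a→21
  n21 'bbadca': ·  [P5 ends]
  n22 'caac': ·  [P6 ends]

Failure links (BFS by depth):
  fail(1) 'a': from fail(0)=0 chase 'a': 0 ⇒ 0;  out=∅∪out(0)=∅
  fail(3) 'd': from fail(0)=0 chase 'd': 0 ⇒ 0;  out=∅∪out(0)=∅
  fail(8) 'b': from fail(0)=0 chase 'b': 0 ⇒ 0;  out=∅∪out(0)=∅
  fail(15) 'c': from fail(0)=0 chase 'c': 0 ⇒ 0;  out=∅∪out(0)=∅
  fail(2) 'aa': from fail(1)=0 chase 'a': 0 ⇒ 1;  out={0}∪out(1)={0}
  fail(4) 'dc': from fail(3)=0 chase 'c': 0 ⇒ 15;  out=∅∪out(15)=∅
  fail(9) 'bb': from fail(8)=0 chase 'b': 0 ⇒ 8;  out=∅∪out(8)=∅
  fail(16) 'ca': from fail(15)=0 chase 'a': 0 ⇒ 1;  out=∅∪out(1)=∅
  fail(5) 'dca': from fail(4)=15 chase 'a': 15 ⇒ 16;  out=∅∪out(16)=∅
  fail(10) 'bbb': from fail(9)=8 chase 'b': 8 ⇒ 9;  out=∅∪out(9)=∅
  fail(17) 'caa': from fail(16)=1 chase 'a': 1 ⇒ 2;  out={4}∪out(2)={0,4}
  fail(18) 'bba': from fail(9)=8 chase 'a': 8→0 ⇒ 1;  out=∅∪out(1)=∅
  fail(6) 'dcaa': from fail(5)=16 chase 'a': 16 ⇒ 17;  out=∅∪out(17)={0,4}
  fail(11) 'bbbc': from fail(10)=9 chase 'c': 9→8→0 ⇒ 15;  out=∅∪out(15)=∅
  fail(14) 'dcac': from fail(5)=16 chase 'c': 16→1→0 ⇒ 15;  out={3}∪out(15)={3}
  fail(19) 'bbad': from fail(18)=1 chase 'd': 1→0 ⇒ 3;  out=∅∪out(3)=∅
  fail(22) 'caac': from fail(17)=2 chase 'c': 2→1→0 ⇒ 15;  out={6}∪out(15)={6}
  fail(7) 'dcaab': from fail(6)=17 chase 'b': 17→2→1→0 ⇒ 8;  out={1}∪out(8)={1}
  fail(12) 'bbbcc': from fail(11)=15 chase 'c': 15→0 ⇒ 15;  out=∅∪out(15)=∅
  fail(20) 'bbadc': from fail(19)=3 chase 'c': 3 ⇒ 4;  out=∅∪out(4)=∅
  fail(13) 'bbbccb': from fail(12)=15 chase 'b': 15→0 ⇒ 8;  out={2}∪out(8)={2}
  fail(21) 'bbadca': from fail(20)=4 chase 'a': 4 ⇒ 5;  out={5}∪out(5)={5}

Run:
[0] read 'c'  n0⇒n15
[1] read 'a'  n15⇒n16
[2] read 'c'  n16⇒n15 (via fail)
[3] read 'd'  n15⇒n3 (via fail)
[4] read 'c'  n3⇒n4
[5] read 'a'  n4⇒n5
[6] read 'c'  n5⇒n14  → match P3@[3:6]
[7] read 'd'  n14⇒n3 (via fail)
[8] read 'a'  n3⇒n1 (via fail)
[9] read 'd'  n1⇒n3 (via fail)
[10] read 'b'  n3⇒n8 (via fail)
[11] read 'b'  n8⇒n9
[12] read 'a'  n9⇒n18
[13] read 'd'  n18⇒n19
[14] read 'c'  n19⇒n20
[15] read 'a'  n20⇒n21  → match P5@[10:15]
[16] read 'a'  n21⇒n6 (via fail)  → match P0@[15:16],P4@[14:16]
[17] read 'a'  n6⇒n2 (via fail)  → match P0@[16:17]
[18] read 'a'  n2⇒n2 (via fail)  → match P0@[17:18]
[19] read 'd'  n2⇒n3 (via fail)
[20] read 'c'  n3⇒n4
[21] read 'a'  n4⇒n5
[22] read 'a'  n5⇒n6  → match P0@[21:22],P4@[20:22]
[23] read 'b'  n6⇒n7  → match P1@[19:23]
[24] read 'b'  n7⇒n9 (via fail)
[25] read 'c'  n9⇒n15 (via fail)
[26] read 'd'  n15⇒n3 (via fail)
[27] read 'c'  n3⇒n4
[28] read 'b'  n4⇒n8 (via fail)
[29] read 'b'  n8⇒n9
[30] read 'a'  n9⇒n18
[31] read 'd'  n18⇒n19
[32] read 'c'  n19⇒n20
[33] read 'a'  n20⇒n21  → match P5@[28:33]
[34] read 'b'  n21⇒n8 (via fail)
[35] read 'a'  n8⇒n1 (via fail)
[36] read 'a'  n1⇒n2  → match P0@[35:36]
[37] read 'c'  n2⇒n15 (via fail)
[38] read 'a'  n15⇒n16
[39] read 'a'  n16⇒n17  → match P0@[38:39],P4@[37:39]
[40] read 'c'  n17⇒n22  → match P6@[37:40]
[41] read 'b'  n22⇒n8 (via fail)
[42] read 'c'  n8⇒n15 (via fail)
[43] read 'd'  n15⇒n3 (via fail)
[44] read 'b'  n3⇒n8 (via fail)
[45] read 'c'  n8⇒n15 (via fail)

Result: [[6,3],[15,5],[16,0],[16,4],[17,0],[18,0],[22,0],[22,4],[23,1],[33,5],[36,0],[39,0],[39,4],[40,6]]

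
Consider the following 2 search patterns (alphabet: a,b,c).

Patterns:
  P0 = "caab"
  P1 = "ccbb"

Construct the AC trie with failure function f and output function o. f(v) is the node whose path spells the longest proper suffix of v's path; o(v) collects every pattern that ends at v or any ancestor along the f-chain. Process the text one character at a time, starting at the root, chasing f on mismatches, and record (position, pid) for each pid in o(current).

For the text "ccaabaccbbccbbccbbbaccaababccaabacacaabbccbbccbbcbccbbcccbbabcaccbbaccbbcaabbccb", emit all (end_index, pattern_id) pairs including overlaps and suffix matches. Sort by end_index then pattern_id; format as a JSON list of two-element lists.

Build automaton:
Trie (insert patterns):
  0='ε' goto c→1
  1='c' goto a→2 c→5
  2='ca' goto a→3
  3='caa' goto b→4
  4='caab' goto ·  ←P0
  5='cc' goto b→6
  6='ccb' goto b→7
  7='ccbb' goto ·  ←P1

Failure links (BFS by depth):
  n1('c'): parent n0 fail=0; on 'c' 0 → fail=0;  out ∅∪∅=∅
  n2('ca'): parent n1 fail=0; on 'a' 0 → fail=0;  out ∅∪∅=∅
  n5('cc'): parent n1 fail=0; on 'c' 0 → fail=1;  out ∅∪∅=∅
  n3('caa'): parent n2 fail=0; on 'a' 0 → fail=0;  out ∅∪∅=∅
  n6('ccb'): parent n5 fail=1; on 'b' 1→0 → fail=0;  out ∅∪∅=∅
  n4('caab'): parent n3 fail=0; on 'b' 0 → fail=0;  out {0}∪∅={0}
  n7('ccbb'): parent n6 fail=0; on 'b' 0 → fail=0;  out {1}∪∅={1}

Run:
pos 0 'c': at 1
pos 1 'c': at 5
pos 2 'a': at 2 (fail-walked)
pos 3 'a': at 3
pos 4 'b': at 4  → match P0@[1:4]
pos 5 'a': at 0 (fail-walked)
pos 6 'c': at 1
pos 7 'c': at 5
pos 8 'b': at 6
pos 9 'b': at 7  → match P1@[6:9]
pos 10 'c': at 1 (fail-walked)
pos 11 'c': at 5
pos 12 'b': at 6
pos 13 'b': at 7  → match P1@[10:13]
pos 14 'c': at 1 (fail-walked)
pos 15 'c': at 5
pos 16 'b': at 6
pos 17 'b': at 7  → match P1@[14:17]
pos 18 'b': at 0 (fail-walked)
pos 19 'a': at 0
pos 20 'c': at 1
pos 21 'c': at 5
pos 22 'a': at 2 (fail-walked)
pos 23 'a': at 3
pos 24 'b': at 4  → match P0@[21:24]
pos 25 'a': at 0 (fail-walked)
pos 26 'b': at 0
pos 27 'c': at 1
pos 28 'c': at 5
pos 29 'a': at 2 (fail-walked)
pos 30 'a': at 3
pos 31 'b': at 4  → match P0@[28:31]
pos 32 'a': at 0 (fail-walked)
pos 33 'c': at 1
pos 34 'a': at 2
pos 35 'c': at 1 (fail-walked)
pos 36 'a': at 2
pos 37 'a': at 3
pos 38 'b': at 4  → match P0@[35:38]
pos 39 'b': at 0 (fail-walked)
pos 40 'c': at 1
pos 41 'c': at 5
pos 42 'b': at 6
pos 43 'b': at 7  → match P1@[40:43]
pos 44 'c': at 1 (fail-walked)
pos 45 'c': at 5
pos 46 'b': at 6
pos 47 'b': at 7  → match P1@[44:47]
pos 48 'c': at 1 (fail-walked)
pos 49 'b': at 0 (fail-walked)
pos 50 'c': at 1
pos 51 'c': at 5
pos 52 'b': at 6
pos 53 'b': at 7  → match P1@[50:53]
pos 54 'c': at 1 (fail-walked)
pos 55 'c': at 5
pos 56 'c': at 5 (fail-walked)
pos 57 'b': at 6
pos 58 'b': at 7  → match P1@[55:58]
pos 59 'a': at 0 (fail-walked)
pos 60 'b': at 0
pos 61 'c': at 1
pos 62 'a': at 2
pos 63 'c': at 1 (fail-walked)
pos 64 'c': at 5
pos 65 'b': at 6
pos 66 'b': at 7  → match P1@[63:66]
pos 67 'a': at 0 (fail-walked)
pos 68 'c': at 1
pos 69 'c': at 5
pos 70 'b': at 6
pos 71 'b': at 7  → match P1@[68:71]
pos 72 'c': at 1 (fail-walked)
pos 73 'a': at 2
pos 74 'a': at 3
pos 75 'b': at 4  → match P0@[72:75]
pos 76 'b': at 0 (fail-walked)
pos 77 'c': at 1
pos 78 'c': at 5
pos 79 'b': at 6

Matches: [[4,0],[9,1],[13,1],[17,1],[24,0],[31,0],[38,0],[43,1],[47,1],[53,1],[58,1],[66,1],[71,1],[75,0]]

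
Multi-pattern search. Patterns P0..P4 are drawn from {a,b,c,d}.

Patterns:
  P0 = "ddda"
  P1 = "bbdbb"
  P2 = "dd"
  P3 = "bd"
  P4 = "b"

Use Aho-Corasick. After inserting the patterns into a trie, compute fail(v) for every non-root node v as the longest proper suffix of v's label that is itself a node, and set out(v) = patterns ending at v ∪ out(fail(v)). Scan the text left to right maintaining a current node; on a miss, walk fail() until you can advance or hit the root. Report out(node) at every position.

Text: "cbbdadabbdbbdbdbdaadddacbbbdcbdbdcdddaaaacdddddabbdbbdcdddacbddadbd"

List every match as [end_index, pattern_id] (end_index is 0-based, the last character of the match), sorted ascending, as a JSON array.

Build:
Trie (insert patterns):
  0='ε' goto b→5 d→1
  1='d' goto d→2
  2='dd' goto d→3  ←P2
  3='ddd' goto a→4
  4='ddda' goto ·  ←P0
  5='b' goto b→6 d→10  ←P4
  6='bb' goto d→7
  7='bbd' goto b→8
  8='bbdb' goto b→9
  9='bbdbb' goto ·  ←P1
  10='bd' goto ·  ←P3

Failure links (BFS by depth):
  fail(1) 'd': from fail(0)=0 chase 'd': 0 ⇒ 0;  out=∅∪out(0)=∅
  fail(5) 'b': from fail(0)=0 chase 'b': 0 ⇒ 0;  out={4}∪out(0)={4}
  fail(2) 'dd': from fail(1)=0 chase 'd': 0 ⇒ 1;  out={2}∪out(1)={2}
  fail(6) 'bb': from fail(5)=0 chase 'b': 0 ⇒ 5;  out=∅∪out(5)={4}
  fail(10) 'bd': from fail(5)=0 chase 'd': 0 ⇒ 1;  out={3}∪out(1)={3}
  fail(3) 'ddd': from fail(2)=1 chase 'd': 1 ⇒ 2;  out=∅∪out(2)={2}
  fail(7) 'bbd': from fail(6)=5 chase 'd': 5 ⇒ 10;  out=∅∪out(10)={3}
  fail(4) 'ddda': from fail(3)=2 chase 'a': 2→1→0 ⇒ 0;  out={0}∪out(0)={0}
  fail(8) 'bbdb': from fail(7)=10 chase 'b': 10→1→0 ⇒ 5;  out=∅∪out(5)={4}
  fail(9) 'bbdbb': from fail(8)=5 chase 'b': 5 ⇒ 6;  out={1}∪out(6)={1,4}

Run:
i=0 'c': node 0→0
i=1 'b': node 0→5  emit P4@[1:1]
i=2 'b': node 5→6  emit P4@[2:2]
i=3 'd': node 6→7  emit P3@[2:3]
i=4 'a': node 7→0 (via fail)
i=5 'd': node 0→1
i=6 'a': node 1→0 (via fail)
i=7 'b': node 0→5  emit P4@[7:7]
i=8 'b': node 5→6  emit P4@[8:8]
i=9 'd': node 6→7  emit P3@[8:9]
i=10 'b': node 7→8  emit P4@[10:10]
i=11 'b': node 8→9  emit P1@[7:11],P4@[11:11]
i=12 'd': node 9→7 (via fail)  emit P3@[11:12]
i=13 'b': node 7→8  emit P4@[13:13]
i=14 'd': node 8→10 (via fail)  emit P3@[13:14]
i=15 'b': node 10→5 (via fail)  emit P4@[15:15]
i=16 'd': node 5→10  emit P3@[15:16]
i=17 'a': node 10→0 (via fail)
i=18 'a': node 0→0
i=19 'd': node 0→1
i=20 'd': node 1→2  emit P2@[19:20]
i=21 'd': node 2→3  emit P2@[20:21]
i=22 'a': node 3→4  emit P0@[19:22]
i=23 'c': node 4→0 (via fail)
i=24 'b': node 0→5  emit P4@[24:24]
i=25 'b': node 5→6  emit P4@[25:25]
i=26 'b': node 6→6 (via fail)  emit P4@[26:26]
i=27 'd': node 6→7  emit P3@[26:27]
i=28 'c': node 7→0 (via fail)
i=29 'b': node 0→5  emit P4@[29:29]
i=30 'd': node 5→10  emit P3@[29:30]
i=31 'b': node 10→5 (via fail)  emit P4@[31:31]
i=32 'd': node 5→10  emit P3@[31:32]
i=33 'c': node 10→0 (via fail)
i=34 'd': node 0→1
i=35 'd': node 1→2  emit P2@[34:35]
i=36 'd': node 2→3  emit P2@[35:36]
i=37 'a': node 3→4  emit P0@[34:37]
i=38 'a': node 4→0 (via fail)
i=39 'a': node 0→0
i=40 'a': node 0→0
i=41 'c': node 0→0
i=42 'd': node 0→1
i=43 'd': node 1→2  emit P2@[42:43]
i=44 'd': node 2→3  emit P2@[43:44]
i=45 'd': node 3→3 (via fail)  emit P2@[44:45]
i=46 'd': node 3→3 (via fail)  emit P2@[45:46]
i=47 'a': node 3→4  emit P0@[44:47]
i=48 'b': node 4→5 (via fail)  emit P4@[48:48]
i=49 'b': node 5→6  emit P4@[49:49]
i=50 'd': node 6→7  emit P3@[49:50]
i=51 'b': node 7→8  emit P4@[51:51]
i=52 'b': node 8→9  emit P1@[48:52],P4@[52:52]
i=53 'd': node 9→7 (via fail)  emit P3@[52:53]
i=54 'c': node 7→0 (via fail)
i=55 'd': node 0→1
i=56 'd': node 1→2  emit P2@[55:56]
i=57 'd': node 2→3  emit P2@[56:57]
i=58 'a': node 3→4  emit P0@[55:58]
i=59 'c': node 4→0 (via fail)
i=60 'b': node 0→5  emit P4@[60:60]
i=61 'd': node 5→10  emit P3@[60:61]
i=62 'd': node 10→2 (via fail)  emit P2@[61:62]
i=63 'a': node 2→0 (via fail)
i=64 'd': node 0→1
i=65 'b': node 1→5 (via fail)  emit P4@[65:65]
i=66 'd': node 5→10  emit P3@[65:66]

All matches (sorted): [[1,4],[2,4],[3,3],[7,4],[8,4],[9,3],[10,4],[11,1],[11,4],[12,3],[13,4],[14,3],[15,4],[16,3],[20,2],[21,2],[22,0],[24,4],[25,4],[26,4],[27,3],[29,4],[30,3],[31,4],[32,3],[35,2],[36,2],[37,0],[43,2],[44,2],[45,2],[46,2],[47,0],[48,4],[49,4],[50,3],[51,4],[52,1],[52,4],[53,3],[56,2],[57,2],[58,0],[60,4],[61,3],[62,2],[65,4],[66,3]]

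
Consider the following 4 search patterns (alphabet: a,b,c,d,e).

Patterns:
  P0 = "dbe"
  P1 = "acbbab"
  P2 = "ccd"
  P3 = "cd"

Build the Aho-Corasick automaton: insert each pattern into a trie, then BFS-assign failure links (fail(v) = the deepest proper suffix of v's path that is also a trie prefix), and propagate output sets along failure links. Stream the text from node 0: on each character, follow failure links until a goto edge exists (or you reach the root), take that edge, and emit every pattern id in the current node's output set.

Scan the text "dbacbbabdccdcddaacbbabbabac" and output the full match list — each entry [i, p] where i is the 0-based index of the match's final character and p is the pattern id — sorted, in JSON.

Build:
Trie (insert patterns):
  0='ε' goto a→4 c→10 d→1
  1='d' goto b→2
  2='db' goto e→3
  3='dbe' goto ·  [P0 ends]
  4='a' goto c→5
  5='ac' goto b→6
  6='acb' goto b→7
  7='acbb' goto a→8
  8='acbba' goto b→9
  9='acbbab' goto ·  [P1 ends]
  10='c' goto c→11 d→13
  11='cc' goto d→12
  12='ccd' goto ·  [P2 ends]
  13='cd' goto ·  [P3 ends]

Failure links (BFS by depth):
  fail(1) 'd': from fail(0)=0 chase 'd': 0 ⇒ 0;  out=∅∪out(0)=∅
  fail(4) 'a': from fail(0)=0 chase 'a': 0 ⇒ 0;  out=∅∪out(0)=∅
  fail(10) 'c': from fail(0)=0 chase 'c': 0 ⇒ 0;  out=∅∪out(0)=∅
  fail(2) 'db': from fail(1)=0 chase 'b': 0 ⇒ 0;  out=∅∪out(0)=∅
  fail(5) 'ac': from fail(4)=0 chase 'c': 0 ⇒ 10;  out=∅∪out(10)=∅
  fail(11) 'cc': from fail(10)=0 chase 'c': 0 ⇒ 10;  out=∅∪out(10)=∅
  fail(13) 'cd': from fail(10)=0 chase 'd': 0 ⇒ 1;  out={3}∪out(1)={3}
  fail(3) 'dbe': from fail(2)=0 chase 'e': 0 ⇒ 0;  out={0}∪out(0)={0}
  fail(6) 'acb': from fail(5)=10 chase 'b': 10→0 ⇒ 0;  out=∅∪out(0)=∅
  fail(12) 'ccd': from fail(11)=10 chase 'd': 10 ⇒ 13;  out={2}∪out(13)={2,3}
  fail(7) 'acbb': from fail(6)=0 chase 'b': 0 ⇒ 0;  out=∅∪out(0)=∅
  fail(8) 'acbba': from fail(7)=0 chase 'a': 0 ⇒ 4;  out=∅∪out(4)=∅
  fail(9) 'acbbab': from fail(8)=4 chase 'b': 4→0 ⇒ 0;  out={1}∪out(0)={1}

Text stream:
[0] read 'd'  n0⇒n1
[1] read 'b'  n1⇒n2
[2] read 'a'  n2⇒n4 ·f
[3] read 'c'  n4⇒n5
[4] read 'b'  n5⇒n6
[5] read 'b'  n6⇒n7
[6] read 'a'  n7⇒n8
[7] read 'b'  n8⇒n9  → match P1@[2:7]
[8] read 'd'  n9⇒n1 ·f
[9] read 'c'  n1⇒n10 ·f
[10] read 'c'  n10⇒n11
[11] read 'd'  n11⇒n12  → match P2@[9:11],P3@[10:11]
[12] read 'c'  n12⇒n10 ·f
[13] read 'd'  n10⇒n13  → match P3@[12:13]
[14] read 'd'  n13⇒n1 ·f
[15] read 'a'  n1⇒n4 ·f
[16] read 'a'  n4⇒n4 ·f
[17] read 'c'  n4⇒n5
[18] read 'b'  n5⇒n6
[19] read 'b'  n6⇒n7
[20] read 'a'  n7⇒n8
[21] read 'b'  n8⇒n9  → match P1@[16:21]
[22] read 'b'  n9⇒n0 ·f
[23] read 'a'  n0⇒n4
[24] read 'b'  n4⇒n0 ·f
[25] read 'a'  n0⇒n4
[26] read 'c'  n4⇒n5

All matches (sorted): [[7,1],[11,2],[11,3],[13,3],[21,1]]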